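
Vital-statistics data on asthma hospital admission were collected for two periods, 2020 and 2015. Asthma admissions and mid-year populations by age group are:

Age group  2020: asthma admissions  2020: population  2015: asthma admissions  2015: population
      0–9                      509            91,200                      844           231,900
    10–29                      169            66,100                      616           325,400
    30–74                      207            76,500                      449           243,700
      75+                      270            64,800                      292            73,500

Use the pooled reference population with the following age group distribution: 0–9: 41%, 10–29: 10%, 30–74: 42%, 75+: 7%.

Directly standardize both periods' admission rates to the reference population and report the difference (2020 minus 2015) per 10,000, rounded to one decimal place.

12.4

Age-specific rates per 10,000 for 2020: 55.81, 25.57, 27.06, 41.67.
For 2015: 36.39, 18.93, 18.42, 39.73.
Standard weights: 0.41, 0.10, 0.42, 0.07.
2020: 0.4100×55.81 + 0.1000×25.57 + 0.4200×27.06 + 0.0700×41.67 = 39.7208 per 10,000.
2015: 0.4100×36.39 + 0.1000×18.93 + 0.4200×18.42 + 0.0700×39.73 = 27.3342 per 10,000.
Difference = 39.7208 − 27.3342 = 12.3866.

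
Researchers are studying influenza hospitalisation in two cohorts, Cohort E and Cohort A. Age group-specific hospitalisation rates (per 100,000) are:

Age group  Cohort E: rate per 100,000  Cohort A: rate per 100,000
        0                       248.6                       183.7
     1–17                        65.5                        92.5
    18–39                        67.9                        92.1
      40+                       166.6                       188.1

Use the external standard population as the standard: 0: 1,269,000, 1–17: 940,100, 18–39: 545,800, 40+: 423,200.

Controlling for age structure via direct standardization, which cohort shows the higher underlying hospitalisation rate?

Cohort E

Standard total = 3,178,100; weights = 0.3993, 0.2958, 0.1717, 0.1332.
Cohort E: 0.3993×248.6 + 0.2958×65.5 + 0.1717×67.9 + 0.1332×166.6 = 152.4857 per 100,000.
Cohort A: 0.3993×183.7 + 0.2958×92.5 + 0.1717×92.1 + 0.1332×188.1 = 141.5772 per 100,000.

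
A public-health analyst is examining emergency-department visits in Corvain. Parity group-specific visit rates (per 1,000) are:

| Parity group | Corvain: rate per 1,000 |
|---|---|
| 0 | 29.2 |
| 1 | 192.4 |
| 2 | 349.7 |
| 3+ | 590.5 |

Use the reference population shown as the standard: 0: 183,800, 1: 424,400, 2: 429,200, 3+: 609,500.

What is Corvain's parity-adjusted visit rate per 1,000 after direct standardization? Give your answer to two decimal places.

362.51

Standard total = 1,646,900; weights = 0.1116, 0.2577, 0.2606, 0.3701.
Standardized rate: 0.1116×29.2 + 0.2577×192.4 + 0.2606×349.7 + 0.3701×590.5 = 362.5129 per 1,000.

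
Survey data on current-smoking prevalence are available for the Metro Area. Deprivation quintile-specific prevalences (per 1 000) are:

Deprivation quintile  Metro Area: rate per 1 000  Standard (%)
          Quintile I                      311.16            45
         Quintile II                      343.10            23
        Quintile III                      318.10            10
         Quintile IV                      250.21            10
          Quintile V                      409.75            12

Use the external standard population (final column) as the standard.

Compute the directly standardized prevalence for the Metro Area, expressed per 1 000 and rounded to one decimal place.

324.9

Standard weights: 0.45, 0.23, 0.10, 0.10, 0.12.
Standardized rate: 0.4500×311.16 + 0.2300×343.10 + 0.1000×318.10 + 0.1000×250.21 + 0.1200×409.75 = 324.9360 per 1 000.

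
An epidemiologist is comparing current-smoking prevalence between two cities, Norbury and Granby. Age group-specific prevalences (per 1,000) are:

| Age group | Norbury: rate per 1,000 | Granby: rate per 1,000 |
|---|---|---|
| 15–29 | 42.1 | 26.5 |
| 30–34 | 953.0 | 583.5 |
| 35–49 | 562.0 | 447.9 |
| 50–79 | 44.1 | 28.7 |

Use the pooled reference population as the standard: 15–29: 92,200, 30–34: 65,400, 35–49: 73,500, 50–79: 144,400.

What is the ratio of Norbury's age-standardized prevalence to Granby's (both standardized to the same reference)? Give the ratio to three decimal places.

Standard total = 375,500; weights = 0.2455, 0.1742, 0.1957, 0.3846.
Norbury: 0.2455×42.1 + 0.1742×953.0 + 0.1957×562.0 + 0.3846×44.1 = 303.2832 per 1,000.
Granby: 0.2455×26.5 + 0.1742×583.5 + 0.1957×447.9 + 0.3846×28.7 = 206.8419 per 1,000.
Ratio = 303.2832 ÷ 206.8419 = 1.46626.

1.466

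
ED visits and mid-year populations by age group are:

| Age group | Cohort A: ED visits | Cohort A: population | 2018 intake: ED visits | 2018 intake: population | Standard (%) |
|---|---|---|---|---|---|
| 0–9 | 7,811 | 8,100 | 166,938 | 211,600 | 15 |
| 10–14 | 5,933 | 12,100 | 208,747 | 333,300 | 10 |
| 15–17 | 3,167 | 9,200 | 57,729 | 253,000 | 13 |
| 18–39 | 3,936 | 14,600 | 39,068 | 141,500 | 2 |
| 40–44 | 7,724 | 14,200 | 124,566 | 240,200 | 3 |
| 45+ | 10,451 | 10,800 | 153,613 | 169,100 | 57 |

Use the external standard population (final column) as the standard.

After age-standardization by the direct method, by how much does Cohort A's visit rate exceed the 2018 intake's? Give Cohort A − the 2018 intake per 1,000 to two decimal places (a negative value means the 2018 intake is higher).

62.21

Age-specific rates per 1,000 for Cohort A: 964.321, 490.331, 344.239, 269.589, 543.944, 967.685.
For the 2018 intake: 788.932, 626.304, 228.178, 276.099, 518.593, 908.415.
Standard weights: 0.15, 0.10, 0.13, 0.02, 0.03, 0.57.
Cohort A: 0.1500×964.321 + 0.1000×490.331 + 0.1300×344.239 + 0.0200×269.589 + 0.0300×543.944 + 0.5700×967.685 = 811.7229 per 1,000.
The 2018 intake: 0.1500×788.932 + 0.1000×626.304 + 0.1300×228.178 + 0.0200×276.099 + 0.0300×518.593 + 0.5700×908.415 = 749.5097 per 1,000.
Difference = 811.7229 − 749.5097 = 62.2133.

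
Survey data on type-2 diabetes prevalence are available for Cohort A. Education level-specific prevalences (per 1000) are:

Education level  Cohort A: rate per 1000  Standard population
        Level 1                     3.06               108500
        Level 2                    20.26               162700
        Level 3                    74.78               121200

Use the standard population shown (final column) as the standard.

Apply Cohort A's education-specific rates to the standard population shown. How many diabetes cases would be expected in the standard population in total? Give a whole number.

12692

Expected diabetes cases = Σ (standard pop × education-specific rate ÷ 1000)
= 108500×3.06/1000 + 162700×20.26/1000 + 121200×74.78/1000
= 332.01 + 3296.30 + 9063.34 = 12691.65.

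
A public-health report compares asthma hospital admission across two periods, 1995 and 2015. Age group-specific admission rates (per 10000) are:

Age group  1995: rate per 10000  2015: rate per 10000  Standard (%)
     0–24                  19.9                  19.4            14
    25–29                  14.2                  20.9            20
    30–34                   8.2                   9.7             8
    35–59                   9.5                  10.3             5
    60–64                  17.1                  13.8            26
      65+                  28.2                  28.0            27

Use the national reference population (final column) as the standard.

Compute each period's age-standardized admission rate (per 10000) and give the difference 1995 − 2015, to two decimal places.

Standard weights: 0.14, 0.20, 0.08, 0.05, 0.26, 0.27.
1995: 0.1400×19.9 + 0.2000×14.2 + 0.0800×8.2 + 0.0500×9.5 + 0.2600×17.1 + 0.2700×28.2 = 18.8170 per 10000.
2015: 0.1400×19.4 + 0.2000×20.9 + 0.0800×9.7 + 0.0500×10.3 + 0.2600×13.8 + 0.2700×28.0 = 19.3350 per 10000.
Difference = 18.8170 − 19.3350 = -0.5180.

-0.52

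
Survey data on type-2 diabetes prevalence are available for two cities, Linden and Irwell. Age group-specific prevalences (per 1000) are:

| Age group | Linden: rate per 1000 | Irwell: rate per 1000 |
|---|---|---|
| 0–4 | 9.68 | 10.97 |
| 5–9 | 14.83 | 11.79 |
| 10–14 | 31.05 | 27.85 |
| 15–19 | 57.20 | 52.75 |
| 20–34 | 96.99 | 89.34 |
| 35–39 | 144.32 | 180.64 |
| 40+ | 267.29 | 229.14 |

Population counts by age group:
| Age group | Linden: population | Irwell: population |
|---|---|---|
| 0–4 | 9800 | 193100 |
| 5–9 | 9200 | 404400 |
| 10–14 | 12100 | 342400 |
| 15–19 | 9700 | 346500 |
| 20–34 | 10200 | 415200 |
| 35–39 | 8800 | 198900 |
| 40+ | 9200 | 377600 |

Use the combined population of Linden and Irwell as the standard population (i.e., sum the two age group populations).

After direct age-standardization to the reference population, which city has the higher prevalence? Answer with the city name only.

Linden

Combined standard total = 2347100; weights = 0.0864, 0.1762, 0.1510, 0.1518, 0.1812, 0.0885, 0.1648.
Linden: 0.0864×9.68 + 0.1762×14.83 + 0.1510×31.05 + 0.1518×57.20 + 0.1812×96.99 + 0.0885×144.32 + 0.1648×267.29 = 91.2199 per 1000.
Irwell: 0.0864×10.97 + 0.1762×11.79 + 0.1510×27.85 + 0.1518×52.75 + 0.1812×89.34 + 0.0885×180.64 + 0.1648×229.14 = 85.1775 per 1000.
The crude rates (85.22 vs 85.27) would put Irwell higher, but that reflects its age composition; once standardized to a common age structure, Linden has the higher underlying rate.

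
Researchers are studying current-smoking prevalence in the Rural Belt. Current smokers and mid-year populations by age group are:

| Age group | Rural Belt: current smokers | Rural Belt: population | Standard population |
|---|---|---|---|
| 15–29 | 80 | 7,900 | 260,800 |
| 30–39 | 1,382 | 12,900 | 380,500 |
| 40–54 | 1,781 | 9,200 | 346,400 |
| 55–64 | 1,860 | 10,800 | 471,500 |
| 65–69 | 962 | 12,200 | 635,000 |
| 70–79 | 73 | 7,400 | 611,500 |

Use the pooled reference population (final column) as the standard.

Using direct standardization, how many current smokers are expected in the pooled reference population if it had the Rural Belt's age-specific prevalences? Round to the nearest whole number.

Age-specific rates per 1,000 for the Rural Belt: 10.127, 107.132, 193.587, 172.222, 78.852, 9.865.
Expected current smokers = Σ (standard pop × age-specific rate ÷ 1,000)
= 260,800×10.127/1,000 + 380,500×107.132/1,000 + 346,400×193.587/1,000 + 471,500×172.222/1,000 + 635,000×78.852/1,000 + 611,500×9.865/1,000
= 2641.01 + 40763.64 + 67058.52 + 81202.78 + 50071.31 + 6032.36 = 247769.63.

247770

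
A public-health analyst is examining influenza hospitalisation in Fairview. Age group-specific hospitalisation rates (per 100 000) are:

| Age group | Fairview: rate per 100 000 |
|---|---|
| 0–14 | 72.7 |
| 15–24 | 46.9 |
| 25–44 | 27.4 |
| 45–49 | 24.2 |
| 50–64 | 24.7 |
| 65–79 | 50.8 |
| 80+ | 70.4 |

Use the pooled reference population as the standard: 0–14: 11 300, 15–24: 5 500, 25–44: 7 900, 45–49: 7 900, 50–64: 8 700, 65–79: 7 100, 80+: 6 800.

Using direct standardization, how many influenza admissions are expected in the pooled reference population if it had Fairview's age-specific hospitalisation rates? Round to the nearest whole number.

25

Expected influenza admissions = Σ (standard pop × age-specific rate ÷ 100 000)
= 11 300×72.7/100 000 + 5 500×46.9/100 000 + 7 900×27.4/100 000 + 7 900×24.2/100 000 + 8 700×24.7/100 000 + 7 100×50.8/100 000 + 6 800×70.4/100 000
= 8.22 + 2.58 + 2.16 + 1.91 + 2.15 + 3.61 + 4.79 = 25.41.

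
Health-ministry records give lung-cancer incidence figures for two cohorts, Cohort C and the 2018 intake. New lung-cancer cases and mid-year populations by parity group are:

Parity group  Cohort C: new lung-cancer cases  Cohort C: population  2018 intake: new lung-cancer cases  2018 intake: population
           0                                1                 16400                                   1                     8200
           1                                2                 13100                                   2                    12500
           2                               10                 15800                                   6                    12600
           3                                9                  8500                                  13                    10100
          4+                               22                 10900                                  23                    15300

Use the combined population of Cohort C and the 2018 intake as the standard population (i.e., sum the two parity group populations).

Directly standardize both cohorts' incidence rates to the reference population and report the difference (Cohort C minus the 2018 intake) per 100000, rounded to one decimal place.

Parity-specific rates per 100000 for Cohort C: 6.10, 15.27, 63.29, 105.88, 201.83.
For the 2018 intake: 12.20, 16.00, 47.62, 128.71, 150.33.
Combined standard total = 123400; weights = 0.1994, 0.2075, 0.2301, 0.1507, 0.2123.
Cohort C: 0.1994×6.10 + 0.2075×15.27 + 0.2301×63.29 + 0.1507×105.88 + 0.2123×201.83 = 77.7617 per 100000.
The 2018 intake: 0.1994×12.20 + 0.2075×16.00 + 0.2301×47.62 + 0.1507×128.71 + 0.2123×150.33 = 68.0276 per 100000.
Difference = 77.7617 − 68.0276 = 9.7341.

9.7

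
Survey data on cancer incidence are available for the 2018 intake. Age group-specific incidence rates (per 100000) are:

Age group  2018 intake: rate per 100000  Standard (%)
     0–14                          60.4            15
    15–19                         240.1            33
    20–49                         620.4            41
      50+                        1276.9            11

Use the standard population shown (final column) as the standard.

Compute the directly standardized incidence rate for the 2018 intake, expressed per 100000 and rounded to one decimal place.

Standard weights: 0.15, 0.33, 0.41, 0.11.
Standardized rate: 0.1500×60.4 + 0.3300×240.1 + 0.4100×620.4 + 0.1100×1276.9 = 483.1160 per 100000.

483.1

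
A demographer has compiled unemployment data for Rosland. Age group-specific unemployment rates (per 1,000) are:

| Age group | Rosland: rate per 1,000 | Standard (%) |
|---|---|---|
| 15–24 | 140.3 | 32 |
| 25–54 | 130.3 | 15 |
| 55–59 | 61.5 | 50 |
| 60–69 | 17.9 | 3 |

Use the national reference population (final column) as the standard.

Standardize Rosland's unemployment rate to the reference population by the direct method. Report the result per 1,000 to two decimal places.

Standard weights: 0.32, 0.15, 0.50, 0.03.
Standardized rate: 0.3200×140.3 + 0.1500×130.3 + 0.5000×61.5 + 0.0300×17.9 = 95.7280 per 1,000.

95.73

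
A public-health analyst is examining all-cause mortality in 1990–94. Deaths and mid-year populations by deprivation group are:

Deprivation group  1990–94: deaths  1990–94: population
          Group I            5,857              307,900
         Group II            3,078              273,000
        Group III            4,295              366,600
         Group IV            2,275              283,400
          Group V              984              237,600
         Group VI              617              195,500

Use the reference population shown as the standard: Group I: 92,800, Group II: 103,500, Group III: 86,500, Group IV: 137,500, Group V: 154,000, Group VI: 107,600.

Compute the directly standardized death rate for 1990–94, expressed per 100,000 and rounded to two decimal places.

883.82

Deprivation-specific rates per 100,000 for 1990–94: 1902.24, 1127.47, 1171.58, 802.75, 414.14, 315.60.
Standard total = 681,900; weights = 0.1361, 0.1518, 0.1269, 0.2016, 0.2258, 0.1578.
Standardized rate: 0.1361×1902.24 + 0.1518×1127.47 + 0.1269×1171.58 + 0.2016×802.75 + 0.2258×414.14 + 0.1578×315.60 = 883.8211 per 100,000.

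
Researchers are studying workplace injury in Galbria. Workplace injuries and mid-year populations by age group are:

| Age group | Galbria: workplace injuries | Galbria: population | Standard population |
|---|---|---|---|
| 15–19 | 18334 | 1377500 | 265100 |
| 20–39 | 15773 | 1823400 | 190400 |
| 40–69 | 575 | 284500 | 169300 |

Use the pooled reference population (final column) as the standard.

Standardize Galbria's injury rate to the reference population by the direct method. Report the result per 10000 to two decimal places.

Age-specific rates per 10000 for Galbria: 133.10, 86.50, 20.21.
Standard total = 624800; weights = 0.4243, 0.3047, 0.2710.
Standardized rate: 0.4243×133.10 + 0.3047×86.50 + 0.2710×20.21 = 88.3094 per 10000.

88.31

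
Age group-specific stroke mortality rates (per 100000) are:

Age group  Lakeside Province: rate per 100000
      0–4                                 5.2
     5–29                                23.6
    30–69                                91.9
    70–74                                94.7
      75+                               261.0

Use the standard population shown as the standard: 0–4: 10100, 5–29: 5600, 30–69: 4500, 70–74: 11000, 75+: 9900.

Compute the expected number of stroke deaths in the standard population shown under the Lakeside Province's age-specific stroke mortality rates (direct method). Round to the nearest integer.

42

Expected stroke deaths = Σ (standard pop × age-specific rate ÷ 100000)
= 10100×5.2/100000 + 5600×23.6/100000 + 4500×91.9/100000 + 11000×94.7/100000 + 9900×261.0/100000
= 0.53 + 1.32 + 4.14 + 10.42 + 25.84 = 42.24.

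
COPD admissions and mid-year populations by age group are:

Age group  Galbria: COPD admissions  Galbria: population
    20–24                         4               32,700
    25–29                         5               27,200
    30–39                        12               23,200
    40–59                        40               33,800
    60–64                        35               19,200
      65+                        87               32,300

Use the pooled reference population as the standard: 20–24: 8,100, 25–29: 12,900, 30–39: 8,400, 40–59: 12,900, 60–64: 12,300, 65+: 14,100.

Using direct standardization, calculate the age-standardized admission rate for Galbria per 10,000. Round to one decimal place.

Age-specific rates per 10,000 for Galbria: 1.22, 1.84, 5.17, 11.83, 18.23, 26.93.
Standard total = 68,700; weights = 0.1179, 0.1878, 0.1223, 0.1878, 0.1790, 0.2052.
Standardized rate: 0.1179×1.22 + 0.1878×1.84 + 0.1223×5.17 + 0.1878×11.83 + 0.1790×18.23 + 0.2052×26.93 = 12.1359 per 10,000.

12.1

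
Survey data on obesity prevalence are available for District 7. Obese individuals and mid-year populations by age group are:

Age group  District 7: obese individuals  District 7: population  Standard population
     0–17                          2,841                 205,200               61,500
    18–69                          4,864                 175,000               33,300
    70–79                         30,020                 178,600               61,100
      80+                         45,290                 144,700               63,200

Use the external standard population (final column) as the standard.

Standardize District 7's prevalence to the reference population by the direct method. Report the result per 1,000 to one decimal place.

145.3

Age-specific rates per 1,000 for District 7: 13.845, 27.794, 168.085, 312.992.
Standard total = 219,100; weights = 0.2807, 0.1520, 0.2789, 0.2885.
Standardized rate: 0.2807×13.845 + 0.1520×27.794 + 0.2789×168.085 + 0.2885×312.992 = 145.2676 per 1,000.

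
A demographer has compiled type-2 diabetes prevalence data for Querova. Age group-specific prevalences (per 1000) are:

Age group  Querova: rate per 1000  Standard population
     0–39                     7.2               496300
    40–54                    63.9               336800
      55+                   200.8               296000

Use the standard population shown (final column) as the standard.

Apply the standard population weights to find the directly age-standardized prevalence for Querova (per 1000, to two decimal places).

Standard total = 1129100; weights = 0.4396, 0.2983, 0.2622.
Standardized rate: 0.4396×7.2 + 0.2983×63.9 + 0.2622×200.8 = 74.8664 per 1000.

74.87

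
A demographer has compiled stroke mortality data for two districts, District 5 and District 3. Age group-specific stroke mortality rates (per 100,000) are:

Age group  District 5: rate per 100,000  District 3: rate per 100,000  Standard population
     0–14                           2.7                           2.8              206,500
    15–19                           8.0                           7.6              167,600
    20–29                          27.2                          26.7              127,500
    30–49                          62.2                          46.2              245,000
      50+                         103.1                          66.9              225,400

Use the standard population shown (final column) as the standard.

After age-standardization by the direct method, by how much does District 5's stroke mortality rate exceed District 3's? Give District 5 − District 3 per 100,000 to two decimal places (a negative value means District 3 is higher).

Standard total = 972,000; weights = 0.2124, 0.1724, 0.1312, 0.2521, 0.2319.
District 5: 0.2124×2.7 + 0.1724×8.0 + 0.1312×27.2 + 0.2521×62.2 + 0.2319×103.1 = 45.1071 per 100,000.
District 3: 0.2124×2.8 + 0.1724×7.6 + 0.1312×26.7 + 0.2521×46.2 + 0.2319×66.9 = 32.5663 per 100,000.
Difference = 45.1071 − 32.5663 = 12.5408.

12.54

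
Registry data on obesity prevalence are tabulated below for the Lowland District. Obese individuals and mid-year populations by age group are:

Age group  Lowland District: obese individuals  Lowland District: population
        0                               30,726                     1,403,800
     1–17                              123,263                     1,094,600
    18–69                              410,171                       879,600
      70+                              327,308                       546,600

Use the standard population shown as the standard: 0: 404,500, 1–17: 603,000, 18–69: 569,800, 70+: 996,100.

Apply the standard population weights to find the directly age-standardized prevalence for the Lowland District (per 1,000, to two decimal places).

364.86

Age-specific rates per 1,000 for the Lowland District: 21.888, 112.610, 466.315, 598.807.
Standard total = 2,573,400; weights = 0.1572, 0.2343, 0.2214, 0.3871.
Standardized rate: 0.1572×21.888 + 0.2343×112.610 + 0.2214×466.315 + 0.3871×598.807 = 364.8620 per 1,000.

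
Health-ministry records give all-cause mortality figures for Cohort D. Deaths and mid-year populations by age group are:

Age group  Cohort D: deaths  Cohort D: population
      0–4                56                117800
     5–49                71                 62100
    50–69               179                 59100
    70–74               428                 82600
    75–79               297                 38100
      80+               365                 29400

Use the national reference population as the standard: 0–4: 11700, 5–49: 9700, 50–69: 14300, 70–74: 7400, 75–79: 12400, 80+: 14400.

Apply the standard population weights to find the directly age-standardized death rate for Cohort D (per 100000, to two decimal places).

Age-specific rates per 100000 for Cohort D: 47.54, 114.33, 302.88, 518.16, 779.53, 1241.50.
Standard total = 69900; weights = 0.1674, 0.1388, 0.2046, 0.1059, 0.1774, 0.2060.
Standardized rate: 0.1674×47.54 + 0.1388×114.33 + 0.2046×302.88 + 0.1059×518.16 + 0.1774×779.53 + 0.2060×1241.50 = 534.6842 per 100000.

534.68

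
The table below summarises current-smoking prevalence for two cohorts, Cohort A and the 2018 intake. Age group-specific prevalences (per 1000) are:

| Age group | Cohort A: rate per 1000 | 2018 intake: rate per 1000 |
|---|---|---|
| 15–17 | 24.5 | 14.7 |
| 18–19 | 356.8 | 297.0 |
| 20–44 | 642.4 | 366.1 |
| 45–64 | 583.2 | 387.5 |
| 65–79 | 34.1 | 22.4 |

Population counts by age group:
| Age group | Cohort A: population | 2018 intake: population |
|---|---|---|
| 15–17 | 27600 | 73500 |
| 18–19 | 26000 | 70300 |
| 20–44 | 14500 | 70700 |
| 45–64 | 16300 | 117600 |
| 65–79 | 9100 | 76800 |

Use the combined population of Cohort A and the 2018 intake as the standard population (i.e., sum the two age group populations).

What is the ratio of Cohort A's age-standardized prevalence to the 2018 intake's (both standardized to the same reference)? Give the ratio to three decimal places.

1.500

Combined standard total = 502400; weights = 0.2012, 0.1917, 0.1696, 0.2665, 0.1710.
Cohort A: 0.2012×24.5 + 0.1917×356.8 + 0.1696×642.4 + 0.2665×583.2 + 0.1710×34.1 = 343.5289 per 1000.
The 2018 intake: 0.2012×14.7 + 0.1917×297.0 + 0.1696×366.1 + 0.2665×387.5 + 0.1710×22.4 = 229.0792 per 1000.
Ratio = 343.5289 ÷ 229.0792 = 1.49961.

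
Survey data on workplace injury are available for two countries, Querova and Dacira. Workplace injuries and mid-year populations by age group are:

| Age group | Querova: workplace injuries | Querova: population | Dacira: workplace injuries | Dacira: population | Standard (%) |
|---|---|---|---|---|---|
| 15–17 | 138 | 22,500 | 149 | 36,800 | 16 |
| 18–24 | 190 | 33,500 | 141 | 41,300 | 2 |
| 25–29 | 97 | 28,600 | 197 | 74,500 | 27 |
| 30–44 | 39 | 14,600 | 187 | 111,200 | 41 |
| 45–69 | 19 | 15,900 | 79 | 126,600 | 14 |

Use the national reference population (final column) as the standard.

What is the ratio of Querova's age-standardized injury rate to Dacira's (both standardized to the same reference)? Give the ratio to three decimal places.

1.483

Age-specific rates per 10,000 for Querova: 61.33, 56.72, 33.92, 26.71, 11.95.
For Dacira: 40.49, 34.14, 26.44, 16.82, 6.24.
Standard weights: 0.16, 0.02, 0.27, 0.41, 0.14.
Querova: 0.1600×61.33 + 0.0200×56.72 + 0.2700×33.92 + 0.4100×26.71 + 0.1400×11.95 = 32.7300 per 10,000.
Dacira: 0.1600×40.49 + 0.0200×34.14 + 0.2700×26.44 + 0.4100×16.82 + 0.1400×6.24 = 22.0691 per 10,000.
Ratio = 32.7300 ÷ 22.0691 = 1.48307.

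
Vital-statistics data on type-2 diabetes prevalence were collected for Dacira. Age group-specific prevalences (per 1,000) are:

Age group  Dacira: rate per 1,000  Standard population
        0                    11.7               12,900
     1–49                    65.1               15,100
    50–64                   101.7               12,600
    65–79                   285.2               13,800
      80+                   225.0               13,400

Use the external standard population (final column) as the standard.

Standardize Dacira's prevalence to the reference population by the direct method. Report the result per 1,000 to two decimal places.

138.14

Standard total = 67,800; weights = 0.1903, 0.2227, 0.1858, 0.2035, 0.1976.
Standardized rate: 0.1903×11.7 + 0.2227×65.1 + 0.1858×101.7 + 0.2035×285.2 + 0.1976×225.0 = 138.1434 per 1,000.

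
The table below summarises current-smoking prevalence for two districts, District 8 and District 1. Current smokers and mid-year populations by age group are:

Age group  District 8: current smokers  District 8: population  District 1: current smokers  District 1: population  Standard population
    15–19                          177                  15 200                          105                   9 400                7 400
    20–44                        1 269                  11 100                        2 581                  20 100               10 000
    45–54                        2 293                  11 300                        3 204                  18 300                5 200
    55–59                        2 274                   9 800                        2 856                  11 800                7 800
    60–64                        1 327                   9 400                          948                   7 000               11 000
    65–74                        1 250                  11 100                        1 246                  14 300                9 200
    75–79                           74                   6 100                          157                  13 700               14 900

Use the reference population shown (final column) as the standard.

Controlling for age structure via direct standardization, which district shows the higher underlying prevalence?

Age-specific rates per 1 000 for District 8: 11.645, 114.324, 202.920, 232.041, 141.170, 112.613, 12.131.
For District 1: 11.170, 128.408, 175.082, 242.034, 135.429, 87.133, 11.460.
Standard total = 65 500; weights = 0.1130, 0.1527, 0.0794, 0.1191, 0.1679, 0.1405, 0.2275.
District 8: 0.1130×11.645 + 0.1527×114.324 + 0.0794×202.920 + 0.1191×232.041 + 0.1679×141.170 + 0.1405×112.613 + 0.2275×12.131 = 104.7967 per 1 000.
District 1: 0.1130×11.170 + 0.1527×128.408 + 0.0794×175.082 + 0.1191×242.034 + 0.1679×135.429 + 0.1405×87.133 + 0.2275×11.460 = 101.1774 per 1 000.
The crude rates (117.08 vs 117.30) would put District 1 higher, but that reflects its age composition; once standardized to a common age structure, District 8 has the higher underlying rate.

District 8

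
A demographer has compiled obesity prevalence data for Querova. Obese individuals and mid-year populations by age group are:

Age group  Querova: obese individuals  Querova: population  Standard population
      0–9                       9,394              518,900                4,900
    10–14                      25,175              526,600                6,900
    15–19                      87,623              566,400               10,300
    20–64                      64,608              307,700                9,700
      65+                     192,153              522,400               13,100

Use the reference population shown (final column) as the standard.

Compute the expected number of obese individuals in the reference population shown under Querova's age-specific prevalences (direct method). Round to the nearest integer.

Age-specific rates per 1,000 for Querova: 18.104, 47.807, 154.702, 209.971, 367.827.
Expected obese individuals = Σ (standard pop × age-specific rate ÷ 1,000)
= 4,900×18.104/1,000 + 6,900×47.807/1,000 + 10,300×154.702/1,000 + 9,700×209.971/1,000 + 13,100×367.827/1,000
= 88.71 + 329.87 + 1593.43 + 2036.72 + 4818.54 = 8867.26.

8867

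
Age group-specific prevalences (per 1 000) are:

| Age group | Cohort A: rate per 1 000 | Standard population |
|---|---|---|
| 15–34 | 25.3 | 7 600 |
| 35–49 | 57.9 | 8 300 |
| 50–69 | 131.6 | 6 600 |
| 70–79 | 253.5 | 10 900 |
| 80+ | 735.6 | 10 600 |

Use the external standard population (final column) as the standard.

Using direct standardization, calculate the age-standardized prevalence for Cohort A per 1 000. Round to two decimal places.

275.04

Standard total = 44 000; weights = 0.1727, 0.1886, 0.1500, 0.2477, 0.2409.
Standardized rate: 0.1727×25.3 + 0.1886×57.9 + 0.1500×131.6 + 0.2477×253.5 + 0.2409×735.6 = 275.0436 per 1 000.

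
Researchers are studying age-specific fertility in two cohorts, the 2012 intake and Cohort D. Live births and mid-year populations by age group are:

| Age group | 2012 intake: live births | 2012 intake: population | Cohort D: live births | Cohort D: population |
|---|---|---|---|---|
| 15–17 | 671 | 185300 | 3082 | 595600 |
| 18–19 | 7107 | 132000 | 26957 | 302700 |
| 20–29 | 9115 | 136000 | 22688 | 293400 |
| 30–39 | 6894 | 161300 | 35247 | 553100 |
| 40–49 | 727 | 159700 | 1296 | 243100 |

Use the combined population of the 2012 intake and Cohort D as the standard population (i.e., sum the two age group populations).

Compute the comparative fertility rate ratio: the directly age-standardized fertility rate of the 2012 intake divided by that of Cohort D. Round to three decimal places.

Age-specific rates per 1000 for the 2012 intake: 3.621, 53.841, 67.022, 42.740, 4.552.
For Cohort D: 5.175, 89.055, 77.328, 63.726, 5.331.
Combined standard total = 2762200; weights = 0.2827, 0.1574, 0.1555, 0.2586, 0.1458.
The 2012 intake: 0.2827×3.621 + 0.1574×53.841 + 0.1555×67.022 + 0.2586×42.740 + 0.1458×4.552 = 31.6338 per 1000.
Cohort D: 0.2827×5.175 + 0.1574×89.055 + 0.1555×77.328 + 0.2586×63.726 + 0.1458×5.331 = 44.7582 per 1000.
Ratio = 31.6338 ÷ 44.7582 = 0.70677.

0.707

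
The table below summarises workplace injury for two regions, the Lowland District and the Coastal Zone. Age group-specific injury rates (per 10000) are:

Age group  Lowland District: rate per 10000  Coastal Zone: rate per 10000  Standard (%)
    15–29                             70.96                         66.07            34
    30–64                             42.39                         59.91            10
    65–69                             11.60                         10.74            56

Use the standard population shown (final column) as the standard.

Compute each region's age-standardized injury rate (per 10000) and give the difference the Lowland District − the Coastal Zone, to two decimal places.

0.39

Standard weights: 0.34, 0.10, 0.56.
The Lowland District: 0.3400×70.96 + 0.1000×42.39 + 0.5600×11.60 = 34.8614 per 10000.
The Coastal Zone: 0.3400×66.07 + 0.1000×59.91 + 0.5600×10.74 = 34.4692 per 10000.
Difference = 34.8614 − 34.4692 = 0.3922.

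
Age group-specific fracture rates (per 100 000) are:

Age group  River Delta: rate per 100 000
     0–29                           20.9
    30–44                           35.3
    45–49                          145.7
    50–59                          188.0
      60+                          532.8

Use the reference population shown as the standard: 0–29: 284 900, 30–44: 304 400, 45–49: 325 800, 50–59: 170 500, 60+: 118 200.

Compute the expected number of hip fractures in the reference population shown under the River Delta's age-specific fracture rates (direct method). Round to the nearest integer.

1592

Expected hip fractures = Σ (standard pop × age-specific rate ÷ 100 000)
= 284 900×20.9/100 000 + 304 400×35.3/100 000 + 325 800×145.7/100 000 + 170 500×188.0/100 000 + 118 200×532.8/100 000
= 59.54 + 107.45 + 474.69 + 320.54 + 629.77 = 1592.00.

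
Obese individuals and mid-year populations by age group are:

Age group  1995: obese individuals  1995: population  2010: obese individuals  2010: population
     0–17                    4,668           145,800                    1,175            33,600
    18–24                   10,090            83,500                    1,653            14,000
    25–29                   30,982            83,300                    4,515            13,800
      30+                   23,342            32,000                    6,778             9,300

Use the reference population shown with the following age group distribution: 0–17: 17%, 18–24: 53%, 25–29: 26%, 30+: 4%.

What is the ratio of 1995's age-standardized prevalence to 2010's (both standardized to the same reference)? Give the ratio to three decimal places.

Age-specific rates per 1,000 for 1995: 32.016, 120.838, 371.933, 729.438.
For 2010: 34.970, 118.071, 327.174, 728.817.
Standard weights: 0.17, 0.53, 0.26, 0.04.
1995: 0.1700×32.016 + 0.5300×120.838 + 0.2600×371.933 + 0.0400×729.438 = 195.3671 per 1,000.
2010: 0.1700×34.970 + 0.5300×118.071 + 0.2600×327.174 + 0.0400×728.817 = 182.7407 per 1,000.
Ratio = 195.3671 ÷ 182.7407 = 1.06909.

1.069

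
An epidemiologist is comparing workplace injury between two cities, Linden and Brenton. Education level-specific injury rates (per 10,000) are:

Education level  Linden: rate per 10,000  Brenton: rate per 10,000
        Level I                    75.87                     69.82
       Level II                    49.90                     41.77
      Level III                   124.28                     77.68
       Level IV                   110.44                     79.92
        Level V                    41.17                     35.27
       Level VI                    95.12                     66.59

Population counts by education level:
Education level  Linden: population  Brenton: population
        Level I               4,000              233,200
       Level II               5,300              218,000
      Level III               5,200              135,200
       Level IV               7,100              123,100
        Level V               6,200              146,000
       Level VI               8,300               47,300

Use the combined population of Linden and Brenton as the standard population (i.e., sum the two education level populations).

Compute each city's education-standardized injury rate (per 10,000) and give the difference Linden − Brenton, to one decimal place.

17.3

Combined standard total = 938,900; weights = 0.2526, 0.2378, 0.1495, 0.1387, 0.1621, 0.0592.
Linden: 0.2526×75.87 + 0.2378×49.90 + 0.1495×124.28 + 0.1387×110.44 + 0.1621×41.17 + 0.0592×95.12 = 77.2414 per 10,000.
Brenton: 0.2526×69.82 + 0.2378×41.77 + 0.1495×77.68 + 0.1387×79.92 + 0.1621×35.27 + 0.0592×66.59 = 59.9328 per 10,000.
Difference = 77.2414 − 59.9328 = 17.3086.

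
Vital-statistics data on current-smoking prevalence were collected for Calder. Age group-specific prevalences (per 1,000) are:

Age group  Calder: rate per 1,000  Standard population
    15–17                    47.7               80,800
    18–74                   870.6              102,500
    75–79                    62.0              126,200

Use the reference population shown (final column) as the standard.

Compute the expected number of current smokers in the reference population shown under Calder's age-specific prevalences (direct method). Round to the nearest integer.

Expected current smokers = Σ (standard pop × age-specific rate ÷ 1,000)
= 80,800×47.7/1,000 + 102,500×870.6/1,000 + 126,200×62.0/1,000
= 3854.16 + 89236.50 + 7824.40 = 100915.06.

100915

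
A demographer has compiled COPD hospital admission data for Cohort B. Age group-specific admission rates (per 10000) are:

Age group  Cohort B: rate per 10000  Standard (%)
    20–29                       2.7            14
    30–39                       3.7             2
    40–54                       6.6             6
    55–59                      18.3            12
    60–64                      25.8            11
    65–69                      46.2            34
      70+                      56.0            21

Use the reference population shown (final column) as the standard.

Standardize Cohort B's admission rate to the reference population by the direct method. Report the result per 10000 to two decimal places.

Standard weights: 0.14, 0.02, 0.06, 0.12, 0.11, 0.34, 0.21.
Standardized rate: 0.1400×2.7 + 0.0200×3.7 + 0.0600×6.6 + 0.1200×18.3 + 0.1100×25.8 + 0.3400×46.2 + 0.2100×56.0 = 33.3500 per 10000.

33.35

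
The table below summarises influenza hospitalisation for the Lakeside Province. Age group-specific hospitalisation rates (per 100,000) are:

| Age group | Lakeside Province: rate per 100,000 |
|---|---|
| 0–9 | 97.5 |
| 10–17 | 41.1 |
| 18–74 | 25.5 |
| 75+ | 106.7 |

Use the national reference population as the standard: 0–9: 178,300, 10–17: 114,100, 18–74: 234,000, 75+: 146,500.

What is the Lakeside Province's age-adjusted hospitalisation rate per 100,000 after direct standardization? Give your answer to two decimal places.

64.90

Standard total = 672,900; weights = 0.2650, 0.1696, 0.3477, 0.2177.
Standardized rate: 0.2650×97.5 + 0.1696×41.1 + 0.3477×25.5 + 0.2177×106.7 = 64.9016 per 100,000.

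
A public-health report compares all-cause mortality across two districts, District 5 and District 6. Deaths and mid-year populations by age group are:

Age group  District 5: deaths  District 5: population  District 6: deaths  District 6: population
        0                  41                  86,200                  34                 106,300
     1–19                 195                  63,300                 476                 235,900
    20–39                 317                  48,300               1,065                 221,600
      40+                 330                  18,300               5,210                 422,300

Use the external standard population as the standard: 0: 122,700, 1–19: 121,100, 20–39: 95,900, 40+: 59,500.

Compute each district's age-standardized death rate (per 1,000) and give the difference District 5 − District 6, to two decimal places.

1.64

Age-specific rates per 1,000 for District 5: 0.476, 3.081, 6.563, 18.033.
For District 6: 0.320, 2.018, 4.806, 12.337.
Standard total = 399,200; weights = 0.3074, 0.3034, 0.2402, 0.1490.
District 5: 0.3074×0.476 + 0.3034×3.081 + 0.2402×6.563 + 0.1490×18.033 = 5.3451 per 1,000.
District 6: 0.3074×0.320 + 0.3034×2.018 + 0.2402×4.806 + 0.1490×12.337 = 3.7038 per 1,000.
Difference = 5.3451 − 3.7038 = 1.6413.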